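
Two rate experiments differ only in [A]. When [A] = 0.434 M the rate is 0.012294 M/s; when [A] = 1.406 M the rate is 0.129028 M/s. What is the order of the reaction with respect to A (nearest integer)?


Rate is proportional to [A]^n, so rate2/rate1 = ([A]2/[A]1)^n. Take logs to solve for n.
rate2/rate1 = 0.129028 / 0.012294 = 10.4952
[A]2/[A]1 = 1.406 / 0.434 = 3.2396
n = ln(10.4952) / ln(3.2396) = 2.0
Nearest integer order:

2


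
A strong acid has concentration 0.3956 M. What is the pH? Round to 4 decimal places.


A strong acid dissociates completely, so [H+] equals the given concentration.
pH = -log10([H+]) = -log10(0.3956)
pH = 0.40274372, rounded to 4 dp:

0.4027


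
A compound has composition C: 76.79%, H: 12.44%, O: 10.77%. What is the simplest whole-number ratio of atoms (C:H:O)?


Assume 100 g of compound, divide each mass% by atomic mass to get moles, then normalize by the smallest to get a raw atom ratio.
Moles per 100 g: C: 76.79/12.011 = 6.3933, H: 12.44/1.008 = 12.3413, O: 10.77/15.999 = 0.6732
Raw ratio (divide by min = 0.6732): C: 9.497, H: 18.333, O: 1.0
Multiply by 6 to clear fractions: C: 56.984 ~= 57, H: 109.999 ~= 110, O: 6.0 ~= 6
Reduce by GCD to get the simplest whole-number ratio:

57:110:6


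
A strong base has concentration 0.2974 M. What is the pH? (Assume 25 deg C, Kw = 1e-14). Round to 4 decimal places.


A strong base dissociates completely, so [OH-] equals the given concentration.
pOH = -log10([OH-]) = -log10(0.2974) = 0.526659
pH = 14 - pOH = 14 - 0.526659
pH = 13.473341, rounded to 4 dp:

13.4733


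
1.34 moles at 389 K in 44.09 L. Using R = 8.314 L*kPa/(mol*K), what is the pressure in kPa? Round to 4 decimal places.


PV = nRT, solve for P = nRT / V.
nRT = 1.34 * 8.314 * 389 = 4333.7556
P = 4333.7556 / 44.09
P = 98.29339079 kPa, rounded to 4 dp:

98.2934 kPa


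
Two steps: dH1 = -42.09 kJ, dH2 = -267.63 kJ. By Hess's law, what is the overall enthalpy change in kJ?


Hess's law: enthalpy is a state function, so add the step enthalpies.
dH_total = dH1 + dH2 = -42.09 + (-267.63)
dH_total = -309.72 kJ:

-309.72 kJ


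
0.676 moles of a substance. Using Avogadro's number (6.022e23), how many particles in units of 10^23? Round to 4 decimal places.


N = n * NA, then divide by 1e23 for the requested units.
N / 1e23 = n * 6.022
N / 1e23 = 0.676 * 6.022
N / 1e23 = 4.070872, rounded to 4 dp:

4.0709


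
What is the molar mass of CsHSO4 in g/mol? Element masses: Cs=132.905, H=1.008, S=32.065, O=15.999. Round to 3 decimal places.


M = sum(count * atomic_mass) over atoms.
M = 1*132.905 + 1*1.008 + 1*32.065 + 4*15.999
M = 132.905 + 1.008 + 32.065 + 63.996
M = 229.974 g/mol, rounded to 3 dp:

229.974 g/mol


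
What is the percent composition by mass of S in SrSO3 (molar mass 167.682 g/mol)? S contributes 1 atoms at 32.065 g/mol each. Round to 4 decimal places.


pct = 100 * (n_elem * M_elem) / M_total
mass_contribution = 1 * 32.065 = 32.065 g/mol
pct = 100 * 32.065 / 167.682
pct = 19.1225057 %, rounded to 4 dp:

19.1225 %


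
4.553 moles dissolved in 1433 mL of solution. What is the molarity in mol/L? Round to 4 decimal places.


Convert volume to liters: V_L = V_mL / 1000.
V_L = 1433 / 1000 = 1.433 L
M = n / V_L = 4.553 / 1.433
M = 3.17725052 mol/L, rounded to 4 dp:

3.1773 mol/L


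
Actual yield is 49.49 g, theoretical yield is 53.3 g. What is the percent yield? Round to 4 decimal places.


% yield = 100 * actual / theoretical
% yield = 100 * 49.49 / 53.3
% yield = 92.85178236 %, rounded to 4 dp:

92.8518 %


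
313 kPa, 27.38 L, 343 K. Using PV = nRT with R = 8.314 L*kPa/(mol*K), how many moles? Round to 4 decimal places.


PV = nRT, solve for n = PV / (RT).
PV = 313 * 27.38 = 8569.94
RT = 8.314 * 343 = 2851.702
n = 8569.94 / 2851.702
n = 3.00520181 mol, rounded to 4 dp:

3.0052 mol


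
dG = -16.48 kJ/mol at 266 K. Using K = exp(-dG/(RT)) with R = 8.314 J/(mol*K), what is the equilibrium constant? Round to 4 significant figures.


dG is in kJ/mol; multiply by 1000 to match R in J/(mol*K).
RT = 8.314 * 266 = 2211.524 J/mol
exponent = -dG*1000 / (RT) = -(-16.48*1000) / 2211.524 = 7.45187482
K = exp(7.45187482)
K = 1723.0906, rounded to 4 significant figures:

1723


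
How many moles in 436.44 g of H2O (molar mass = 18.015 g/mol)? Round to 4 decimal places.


n = mass / M
n = 436.44 / 18.015
n = 24.22647794 mol, rounded to 4 dp:

24.2265 mol


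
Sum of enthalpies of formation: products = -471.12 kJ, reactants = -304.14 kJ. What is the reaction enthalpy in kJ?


dH_rxn = sum(dH_f products) - sum(dH_f reactants)
dH_rxn = -471.12 - (-304.14)
dH_rxn = -166.98 kJ:

-166.98 kJ


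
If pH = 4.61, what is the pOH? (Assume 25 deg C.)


At 25 deg C, pH + pOH = 14.
pOH = 14 - pH = 14 - 4.61
pOH = 9.39:

9.39


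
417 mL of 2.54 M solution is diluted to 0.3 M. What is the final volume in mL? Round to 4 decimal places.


Dilution: M1*V1 = M2*V2, solve for V2.
V2 = M1*V1 / M2
V2 = 2.54 * 417 / 0.3
V2 = 1059.18 / 0.3
V2 = 3530.6 mL, rounded to 4 dp:

3530.6000 mL


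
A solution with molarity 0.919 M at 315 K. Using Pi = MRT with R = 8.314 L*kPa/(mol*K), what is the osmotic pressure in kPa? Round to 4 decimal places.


Osmotic pressure (van't Hoff): Pi = M*R*T.
RT = 8.314 * 315 = 2618.91
Pi = 0.919 * 2618.91
Pi = 2406.77829 kPa, rounded to 4 dp:

2406.7783 kPa


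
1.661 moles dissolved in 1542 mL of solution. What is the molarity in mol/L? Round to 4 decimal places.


Convert volume to liters: V_L = V_mL / 1000.
V_L = 1542 / 1000 = 1.542 L
M = n / V_L = 1.661 / 1.542
M = 1.0771725 mol/L, rounded to 4 dp:

1.0772 mol/L


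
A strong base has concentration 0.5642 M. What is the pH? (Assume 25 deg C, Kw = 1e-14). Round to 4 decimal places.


A strong base dissociates completely, so [OH-] equals the given concentration.
pOH = -log10([OH-]) = -log10(0.5642) = 0.248567
pH = 14 - pOH = 14 - 0.248567
pH = 13.751433, rounded to 4 dp:

13.7514


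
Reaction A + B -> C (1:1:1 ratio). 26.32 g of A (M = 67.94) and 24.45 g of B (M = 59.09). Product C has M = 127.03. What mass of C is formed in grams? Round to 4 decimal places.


Find moles of each reactant; the smaller value is the limiting reagent in a 1:1:1 reaction, so moles_C equals moles of the limiter.
n_A = mass_A / M_A = 26.32 / 67.94 = 0.387401 mol
n_B = mass_B / M_B = 24.45 / 59.09 = 0.413776 mol
Limiting reagent: A (smaller), n_limiting = 0.387401 mol
mass_C = n_limiting * M_C = 0.387401 * 127.03
mass_C = 49.21154903 g, rounded to 4 dp:

49.2115 g


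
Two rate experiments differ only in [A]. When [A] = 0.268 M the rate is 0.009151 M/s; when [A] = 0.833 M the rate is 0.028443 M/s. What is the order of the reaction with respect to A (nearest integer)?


Rate is proportional to [A]^n, so rate2/rate1 = ([A]2/[A]1)^n. Take logs to solve for n.
rate2/rate1 = 0.028443 / 0.009151 = 3.1082
[A]2/[A]1 = 0.833 / 0.268 = 3.1082
n = ln(3.1082) / ln(3.1082) = 1.0
Nearest integer order:

1


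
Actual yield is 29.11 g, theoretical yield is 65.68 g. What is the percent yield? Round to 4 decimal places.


% yield = 100 * actual / theoretical
% yield = 100 * 29.11 / 65.68
% yield = 44.32095006 %, rounded to 4 dp:

44.3210 %


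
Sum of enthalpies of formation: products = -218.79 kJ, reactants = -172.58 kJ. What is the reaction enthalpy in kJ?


dH_rxn = sum(dH_f products) - sum(dH_f reactants)
dH_rxn = -218.79 - (-172.58)
dH_rxn = -46.21 kJ:

-46.21 kJ


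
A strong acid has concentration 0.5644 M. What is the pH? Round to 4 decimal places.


A strong acid dissociates completely, so [H+] equals the given concentration.
pH = -log10([H+]) = -log10(0.5644)
pH = 0.24841299, rounded to 4 dp:

0.2484


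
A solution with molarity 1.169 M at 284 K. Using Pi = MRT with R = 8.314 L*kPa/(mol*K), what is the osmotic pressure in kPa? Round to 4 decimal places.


Osmotic pressure (van't Hoff): Pi = M*R*T.
RT = 8.314 * 284 = 2361.176
Pi = 1.169 * 2361.176
Pi = 2760.214744 kPa, rounded to 4 dp:

2760.2147 kPa


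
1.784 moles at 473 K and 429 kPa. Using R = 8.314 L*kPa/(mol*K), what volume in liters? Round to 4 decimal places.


PV = nRT, solve for V = nRT / P.
nRT = 1.784 * 8.314 * 473 = 7015.6192
V = 7015.6192 / 429
V = 16.35342471 L, rounded to 4 dp:

16.3534 L


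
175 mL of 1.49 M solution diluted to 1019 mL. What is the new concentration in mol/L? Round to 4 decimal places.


Dilution: M1*V1 = M2*V2, solve for M2.
M2 = M1*V1 / V2
M2 = 1.49 * 175 / 1019
M2 = 260.75 / 1019
M2 = 0.25588813 mol/L, rounded to 4 dp:

0.2559 mol/L


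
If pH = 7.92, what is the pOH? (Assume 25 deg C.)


At 25 deg C, pH + pOH = 14.
pOH = 14 - pH = 14 - 7.92
pOH = 6.08:

6.08


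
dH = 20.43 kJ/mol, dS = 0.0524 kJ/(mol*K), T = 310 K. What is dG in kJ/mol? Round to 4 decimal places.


Gibbs: dG = dH - T*dS (consistent units, dS already in kJ/(mol*K)).
T*dS = 310 * 0.0524 = 16.244
dG = 20.43 - (16.244)
dG = 4.186 kJ/mol, rounded to 4 dp:

4.1860 kJ/mol


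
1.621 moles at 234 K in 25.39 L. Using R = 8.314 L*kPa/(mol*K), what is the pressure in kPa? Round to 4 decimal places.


PV = nRT, solve for P = nRT / V.
nRT = 1.621 * 8.314 * 234 = 3153.6166
P = 3153.6166 / 25.39
P = 124.20703427 kPa, rounded to 4 dp:

124.2070 kPa


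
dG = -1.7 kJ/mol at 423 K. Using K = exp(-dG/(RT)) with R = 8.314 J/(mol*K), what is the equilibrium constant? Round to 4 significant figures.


dG is in kJ/mol; multiply by 1000 to match R in J/(mol*K).
RT = 8.314 * 423 = 3516.822 J/mol
exponent = -dG*1000 / (RT) = -(-1.7*1000) / 3516.822 = 0.48339097
K = exp(0.48339097)
K = 1.6215638, rounded to 4 significant figures:

1.622


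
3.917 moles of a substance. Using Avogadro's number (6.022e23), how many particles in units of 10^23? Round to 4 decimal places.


N = n * NA, then divide by 1e23 for the requested units.
N / 1e23 = n * 6.022
N / 1e23 = 3.917 * 6.022
N / 1e23 = 23.588174, rounded to 4 dp:

23.5882


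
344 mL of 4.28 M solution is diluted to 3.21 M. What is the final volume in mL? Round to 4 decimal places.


Dilution: M1*V1 = M2*V2, solve for V2.
V2 = M1*V1 / M2
V2 = 4.28 * 344 / 3.21
V2 = 1472.32 / 3.21
V2 = 458.66666667 mL, rounded to 4 dp:

458.6667 mL


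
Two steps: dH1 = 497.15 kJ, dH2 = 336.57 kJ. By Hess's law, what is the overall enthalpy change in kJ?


Hess's law: enthalpy is a state function, so add the step enthalpies.
dH_total = dH1 + dH2 = 497.15 + (336.57)
dH_total = 833.72 kJ:

833.72 kJ


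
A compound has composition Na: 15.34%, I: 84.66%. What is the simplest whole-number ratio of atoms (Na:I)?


Assume 100 g of compound, divide each mass% by atomic mass to get moles, then normalize by the smallest to get a raw atom ratio.
Moles per 100 g: Na: 15.34/22.99 = 0.6672, I: 84.66/126.904 = 0.6671
Raw ratio (divide by min = 0.6671): Na: 1.0, I: 1.0
Multiply by 1 to clear fractions: Na: 1.0 ~= 1, I: 1.0 ~= 1
Reduce by GCD to get the simplest whole-number ratio:

1:1


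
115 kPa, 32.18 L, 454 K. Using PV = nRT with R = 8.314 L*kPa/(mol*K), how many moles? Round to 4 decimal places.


PV = nRT, solve for n = PV / (RT).
PV = 115 * 32.18 = 3700.7
RT = 8.314 * 454 = 3774.556
n = 3700.7 / 3774.556
n = 0.9804332 mol, rounded to 4 dp:

0.9804 mol


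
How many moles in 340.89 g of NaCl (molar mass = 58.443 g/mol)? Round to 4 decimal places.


n = mass / M
n = 340.89 / 58.443
n = 5.83286279 mol, rounded to 4 dp:

5.8329 mol


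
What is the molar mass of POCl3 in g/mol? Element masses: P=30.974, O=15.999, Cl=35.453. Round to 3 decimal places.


M = sum(count * atomic_mass) over atoms.
M = 1*30.974 + 1*15.999 + 3*35.453
M = 30.974 + 15.999 + 106.359
M = 153.332 g/mol, rounded to 3 dp:

153.332 g/mol


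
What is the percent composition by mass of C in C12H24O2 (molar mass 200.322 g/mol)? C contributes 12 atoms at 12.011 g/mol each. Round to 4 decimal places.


pct = 100 * (n_elem * M_elem) / M_total
mass_contribution = 12 * 12.011 = 144.132 g/mol
pct = 100 * 144.132 / 200.322
pct = 71.95016024 %, rounded to 4 dp:

71.9502 %


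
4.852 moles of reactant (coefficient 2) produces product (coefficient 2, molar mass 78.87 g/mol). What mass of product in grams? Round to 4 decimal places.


Use the coefficient ratio to convert reactant moles to product moles, then multiply by the product's molar mass.
moles_P = moles_R * (coeff_P / coeff_R) = 4.852 * (2/2) = 4.852
mass_P = moles_P * M_P = 4.852 * 78.87
mass_P = 382.67724 g, rounded to 4 dp:

382.6772 g


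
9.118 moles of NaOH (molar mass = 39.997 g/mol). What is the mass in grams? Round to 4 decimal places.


mass = n * M
mass = 9.118 * 39.997
mass = 364.692646 g, rounded to 4 dp:

364.6926 g


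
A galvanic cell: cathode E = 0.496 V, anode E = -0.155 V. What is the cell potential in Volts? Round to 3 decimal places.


Standard cell potential: E_cell = E_cathode - E_anode.
E_cell = 0.496 - (-0.155)
E_cell = 0.651 V, rounded to 3 dp:

0.651 V


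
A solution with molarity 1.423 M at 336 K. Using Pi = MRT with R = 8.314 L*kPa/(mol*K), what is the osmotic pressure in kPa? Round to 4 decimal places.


Osmotic pressure (van't Hoff): Pi = M*R*T.
RT = 8.314 * 336 = 2793.504
Pi = 1.423 * 2793.504
Pi = 3975.156192 kPa, rounded to 4 dp:

3975.1562 kPa


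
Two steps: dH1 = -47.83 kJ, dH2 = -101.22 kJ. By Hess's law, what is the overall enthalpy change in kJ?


Hess's law: enthalpy is a state function, so add the step enthalpies.
dH_total = dH1 + dH2 = -47.83 + (-101.22)
dH_total = -149.05 kJ:

-149.05 kJ


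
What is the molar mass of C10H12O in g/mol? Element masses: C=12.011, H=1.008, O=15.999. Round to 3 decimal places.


M = sum(count * atomic_mass) over atoms.
M = 10*12.011 + 12*1.008 + 1*15.999
M = 120.11 + 12.096 + 15.999
M = 148.205 g/mol, rounded to 3 dp:

148.205 g/mol


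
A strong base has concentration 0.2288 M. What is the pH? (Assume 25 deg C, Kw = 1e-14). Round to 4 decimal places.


A strong base dissociates completely, so [OH-] equals the given concentration.
pOH = -log10([OH-]) = -log10(0.2288) = 0.640544
pH = 14 - pOH = 14 - 0.640544
pH = 13.359456, rounded to 4 dp:

13.3595


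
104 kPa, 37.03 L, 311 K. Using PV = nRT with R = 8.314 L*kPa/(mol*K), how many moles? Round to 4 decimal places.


PV = nRT, solve for n = PV / (RT).
PV = 104 * 37.03 = 3851.12
RT = 8.314 * 311 = 2585.654
n = 3851.12 / 2585.654
n = 1.48941815 mol, rounded to 4 dp:

1.4894 mol


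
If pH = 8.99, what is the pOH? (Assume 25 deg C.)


At 25 deg C, pH + pOH = 14.
pOH = 14 - pH = 14 - 8.99
pOH = 5.01:

5.01


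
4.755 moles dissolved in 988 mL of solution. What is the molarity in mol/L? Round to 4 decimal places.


Convert volume to liters: V_L = V_mL / 1000.
V_L = 988 / 1000 = 0.988 L
M = n / V_L = 4.755 / 0.988
M = 4.81275304 mol/L, rounded to 4 dp:

4.8128 mol/L


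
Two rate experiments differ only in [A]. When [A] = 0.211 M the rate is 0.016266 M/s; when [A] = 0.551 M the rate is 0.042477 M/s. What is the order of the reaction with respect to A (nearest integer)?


Rate is proportional to [A]^n, so rate2/rate1 = ([A]2/[A]1)^n. Take logs to solve for n.
rate2/rate1 = 0.042477 / 0.016266 = 2.6114
[A]2/[A]1 = 0.551 / 0.211 = 2.6114
n = ln(2.6114) / ln(2.6114) = 1.0
Nearest integer order:

1


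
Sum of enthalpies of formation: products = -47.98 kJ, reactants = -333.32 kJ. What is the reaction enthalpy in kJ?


dH_rxn = sum(dH_f products) - sum(dH_f reactants)
dH_rxn = -47.98 - (-333.32)
dH_rxn = 285.34 kJ:

285.34 kJ


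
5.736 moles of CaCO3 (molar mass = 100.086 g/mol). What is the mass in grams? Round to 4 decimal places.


mass = n * M
mass = 5.736 * 100.086
mass = 574.093296 g, rounded to 4 dp:

574.0933 g


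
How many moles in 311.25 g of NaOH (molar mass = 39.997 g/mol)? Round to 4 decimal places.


n = mass / M
n = 311.25 / 39.997
n = 7.78183364 mol, rounded to 4 dp:

7.7818 mol


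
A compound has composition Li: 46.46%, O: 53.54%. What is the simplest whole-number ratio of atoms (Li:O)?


Assume 100 g of compound, divide each mass% by atomic mass to get moles, then normalize by the smallest to get a raw atom ratio.
Moles per 100 g: Li: 46.46/6.941 = 6.6936, O: 53.54/15.999 = 3.3465
Raw ratio (divide by min = 3.3465): Li: 2.0, O: 1.0
Multiply by 1 to clear fractions: Li: 2.0 ~= 2, O: 1.0 ~= 1
Reduce by GCD to get the simplest whole-number ratio:

2:1


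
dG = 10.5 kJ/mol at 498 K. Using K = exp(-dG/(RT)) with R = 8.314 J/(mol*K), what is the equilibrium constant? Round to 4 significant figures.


dG is in kJ/mol; multiply by 1000 to match R in J/(mol*K).
RT = 8.314 * 498 = 4140.372 J/mol
exponent = -dG*1000 / (RT) = -(10.5*1000) / 4140.372 = -2.53600401
K = exp(-2.53600401)
K = 0.07918218, rounded to 4 significant figures:

0.07918


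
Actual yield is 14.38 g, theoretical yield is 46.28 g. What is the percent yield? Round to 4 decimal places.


% yield = 100 * actual / theoretical
% yield = 100 * 14.38 / 46.28
% yield = 31.07173725 %, rounded to 4 dp:

31.0717 %


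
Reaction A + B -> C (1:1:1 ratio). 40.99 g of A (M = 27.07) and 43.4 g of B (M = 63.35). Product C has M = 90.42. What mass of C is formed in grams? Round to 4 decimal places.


Find moles of each reactant; the smaller value is the limiting reagent in a 1:1:1 reaction, so moles_C equals moles of the limiter.
n_A = mass_A / M_A = 40.99 / 27.07 = 1.514222 mol
n_B = mass_B / M_B = 43.4 / 63.35 = 0.685083 mol
Limiting reagent: B (smaller), n_limiting = 0.685083 mol
mass_C = n_limiting * M_C = 0.685083 * 90.42
mass_C = 61.94520486 g, rounded to 4 dp:

61.9452 g


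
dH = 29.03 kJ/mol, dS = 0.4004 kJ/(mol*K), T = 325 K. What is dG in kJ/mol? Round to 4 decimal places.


Gibbs: dG = dH - T*dS (consistent units, dS already in kJ/(mol*K)).
T*dS = 325 * 0.4004 = 130.13
dG = 29.03 - (130.13)
dG = -101.1 kJ/mol, rounded to 4 dp:

-101.1000 kJ/mol


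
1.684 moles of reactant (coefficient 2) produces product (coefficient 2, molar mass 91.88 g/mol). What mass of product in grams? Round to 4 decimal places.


Use the coefficient ratio to convert reactant moles to product moles, then multiply by the product's molar mass.
moles_P = moles_R * (coeff_P / coeff_R) = 1.684 * (2/2) = 1.684
mass_P = moles_P * M_P = 1.684 * 91.88
mass_P = 154.72592 g, rounded to 4 dp:

154.7259 g


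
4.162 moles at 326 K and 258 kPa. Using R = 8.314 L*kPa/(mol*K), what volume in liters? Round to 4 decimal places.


PV = nRT, solve for V = nRT / P.
nRT = 4.162 * 8.314 * 326 = 11280.535
V = 11280.535 / 258
V = 43.72300388 L, rounded to 4 dp:

43.7230 L


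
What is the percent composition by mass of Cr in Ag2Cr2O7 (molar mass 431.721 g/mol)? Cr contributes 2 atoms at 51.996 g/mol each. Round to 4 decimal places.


pct = 100 * (n_elem * M_elem) / M_total
mass_contribution = 2 * 51.996 = 103.992 g/mol
pct = 100 * 103.992 / 431.721
pct = 24.08777891 %, rounded to 4 dp:

24.0878 %


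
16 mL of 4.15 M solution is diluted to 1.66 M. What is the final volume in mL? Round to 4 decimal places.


Dilution: M1*V1 = M2*V2, solve for V2.
V2 = M1*V1 / M2
V2 = 4.15 * 16 / 1.66
V2 = 66.4 / 1.66
V2 = 40.0 mL, rounded to 4 dp:

40.0000 mL


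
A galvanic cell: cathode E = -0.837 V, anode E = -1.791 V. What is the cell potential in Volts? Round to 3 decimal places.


Standard cell potential: E_cell = E_cathode - E_anode.
E_cell = -0.837 - (-1.791)
E_cell = 0.954 V, rounded to 3 dp:

0.954 V


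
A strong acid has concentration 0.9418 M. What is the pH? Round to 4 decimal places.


A strong acid dissociates completely, so [H+] equals the given concentration.
pH = -log10([H+]) = -log10(0.9418)
pH = 0.02604131, rounded to 4 dp:

0.0260


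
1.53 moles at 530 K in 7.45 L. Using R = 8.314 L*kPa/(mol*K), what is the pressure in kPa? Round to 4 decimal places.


PV = nRT, solve for P = nRT / V.
nRT = 1.53 * 8.314 * 530 = 6741.8226
P = 6741.8226 / 7.45
P = 904.94263087 kPa, rounded to 4 dp:

904.9426 kPa


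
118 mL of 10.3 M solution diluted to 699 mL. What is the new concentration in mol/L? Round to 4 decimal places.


Dilution: M1*V1 = M2*V2, solve for M2.
M2 = M1*V1 / V2
M2 = 10.3 * 118 / 699
M2 = 1215.4 / 699
M2 = 1.73876967 mol/L, rounded to 4 dp:

1.7388 mol/L


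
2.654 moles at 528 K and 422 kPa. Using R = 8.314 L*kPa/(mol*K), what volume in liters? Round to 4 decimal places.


PV = nRT, solve for V = nRT / P.
nRT = 2.654 * 8.314 * 528 = 11650.508
V = 11650.508 / 422
V = 27.60783886 L, rounded to 4 dp:

27.6078 L


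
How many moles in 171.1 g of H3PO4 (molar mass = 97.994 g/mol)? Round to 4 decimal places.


n = mass / M
n = 171.1 / 97.994
n = 1.74602527 mol, rounded to 4 dp:

1.7460 mol


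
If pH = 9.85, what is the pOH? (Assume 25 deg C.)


At 25 deg C, pH + pOH = 14.
pOH = 14 - pH = 14 - 9.85
pOH = 4.15:

4.15


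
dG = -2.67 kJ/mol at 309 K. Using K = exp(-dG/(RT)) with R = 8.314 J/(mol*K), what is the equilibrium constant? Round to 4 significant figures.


dG is in kJ/mol; multiply by 1000 to match R in J/(mol*K).
RT = 8.314 * 309 = 2569.026 J/mol
exponent = -dG*1000 / (RT) = -(-2.67*1000) / 2569.026 = 1.03930439
K = exp(1.03930439)
K = 2.8272497, rounded to 4 significant figures:

2.827


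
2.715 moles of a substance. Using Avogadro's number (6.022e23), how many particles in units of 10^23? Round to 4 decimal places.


N = n * NA, then divide by 1e23 for the requested units.
N / 1e23 = n * 6.022
N / 1e23 = 2.715 * 6.022
N / 1e23 = 16.34973, rounded to 4 dp:

16.3497


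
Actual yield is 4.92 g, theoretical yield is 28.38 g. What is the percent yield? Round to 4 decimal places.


% yield = 100 * actual / theoretical
% yield = 100 * 4.92 / 28.38
% yield = 17.33615222 %, rounded to 4 dp:

17.3362 %


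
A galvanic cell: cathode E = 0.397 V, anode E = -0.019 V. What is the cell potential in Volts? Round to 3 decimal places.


Standard cell potential: E_cell = E_cathode - E_anode.
E_cell = 0.397 - (-0.019)
E_cell = 0.416 V, rounded to 3 dp:

0.416 V


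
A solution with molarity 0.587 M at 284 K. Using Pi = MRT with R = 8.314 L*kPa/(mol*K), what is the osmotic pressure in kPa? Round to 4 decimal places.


Osmotic pressure (van't Hoff): Pi = M*R*T.
RT = 8.314 * 284 = 2361.176
Pi = 0.587 * 2361.176
Pi = 1386.010312 kPa, rounded to 4 dp:

1386.0103 kPa


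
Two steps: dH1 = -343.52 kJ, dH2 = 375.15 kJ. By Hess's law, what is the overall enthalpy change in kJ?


Hess's law: enthalpy is a state function, so add the step enthalpies.
dH_total = dH1 + dH2 = -343.52 + (375.15)
dH_total = 31.63 kJ:

31.63 kJ


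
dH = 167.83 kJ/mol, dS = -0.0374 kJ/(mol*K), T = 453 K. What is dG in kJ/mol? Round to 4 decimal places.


Gibbs: dG = dH - T*dS (consistent units, dS already in kJ/(mol*K)).
T*dS = 453 * -0.0374 = -16.9422
dG = 167.83 - (-16.9422)
dG = 184.7722 kJ/mol, rounded to 4 dp:

184.7722 kJ/mol


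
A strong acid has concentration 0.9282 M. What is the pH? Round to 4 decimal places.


A strong acid dissociates completely, so [H+] equals the given concentration.
pH = -log10([H+]) = -log10(0.9282)
pH = 0.03235844, rounded to 4 dp:

0.0324


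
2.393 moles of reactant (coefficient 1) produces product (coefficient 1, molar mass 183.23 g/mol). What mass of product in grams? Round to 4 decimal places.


Use the coefficient ratio to convert reactant moles to product moles, then multiply by the product's molar mass.
moles_P = moles_R * (coeff_P / coeff_R) = 2.393 * (1/1) = 2.393
mass_P = moles_P * M_P = 2.393 * 183.23
mass_P = 438.46939 g, rounded to 4 dp:

438.4694 g


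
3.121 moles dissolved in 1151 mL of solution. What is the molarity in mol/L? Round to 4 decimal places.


Convert volume to liters: V_L = V_mL / 1000.
V_L = 1151 / 1000 = 1.151 L
M = n / V_L = 3.121 / 1.151
M = 2.71155517 mol/L, rounded to 4 dp:

2.7116 mol/L


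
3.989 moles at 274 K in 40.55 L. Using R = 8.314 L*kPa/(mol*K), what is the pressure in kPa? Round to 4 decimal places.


PV = nRT, solve for P = nRT / V.
nRT = 3.989 * 8.314 * 274 = 9087.0856
P = 9087.0856 / 40.55
P = 224.09582244 kPa, rounded to 4 dp:

224.0958 kPa


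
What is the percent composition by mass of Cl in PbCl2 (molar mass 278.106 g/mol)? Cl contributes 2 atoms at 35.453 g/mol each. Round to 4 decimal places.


pct = 100 * (n_elem * M_elem) / M_total
mass_contribution = 2 * 35.453 = 70.906 g/mol
pct = 100 * 70.906 / 278.106
pct = 25.49603389 %, rounded to 4 dp:

25.4960 %


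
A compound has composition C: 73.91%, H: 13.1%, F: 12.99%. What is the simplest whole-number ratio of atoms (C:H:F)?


Assume 100 g of compound, divide each mass% by atomic mass to get moles, then normalize by the smallest to get a raw atom ratio.
Moles per 100 g: C: 73.91/12.011 = 6.1535, H: 13.1/1.008 = 12.996, F: 12.99/18.998 = 0.6838
Raw ratio (divide by min = 0.6838): C: 9.0, H: 19.007, F: 1.0
Multiply by 1 to clear fractions: C: 9.0 ~= 9, H: 19.007 ~= 19, F: 1.0 ~= 1
Reduce by GCD to get the simplest whole-number ratio:

9:19:1


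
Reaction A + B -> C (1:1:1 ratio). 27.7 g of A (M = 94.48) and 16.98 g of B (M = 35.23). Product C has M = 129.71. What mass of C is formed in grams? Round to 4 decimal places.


Find moles of each reactant; the smaller value is the limiting reagent in a 1:1:1 reaction, so moles_C equals moles of the limiter.
n_A = mass_A / M_A = 27.7 / 94.48 = 0.293184 mol
n_B = mass_B / M_B = 16.98 / 35.23 = 0.481976 mol
Limiting reagent: A (smaller), n_limiting = 0.293184 mol
mass_C = n_limiting * M_C = 0.293184 * 129.71
mass_C = 38.02889664 g, rounded to 4 dp:

38.0289 g


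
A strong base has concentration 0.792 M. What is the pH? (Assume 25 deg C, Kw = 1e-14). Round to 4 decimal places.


A strong base dissociates completely, so [OH-] equals the given concentration.
pOH = -log10([OH-]) = -log10(0.792) = 0.101275
pH = 14 - pOH = 14 - 0.101275
pH = 13.898725, rounded to 4 dp:

13.8987


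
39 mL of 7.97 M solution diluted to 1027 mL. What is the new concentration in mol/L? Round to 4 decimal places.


Dilution: M1*V1 = M2*V2, solve for M2.
M2 = M1*V1 / V2
M2 = 7.97 * 39 / 1027
M2 = 310.83 / 1027
M2 = 0.30265823 mol/L, rounded to 4 dp:

0.3027 mol/L


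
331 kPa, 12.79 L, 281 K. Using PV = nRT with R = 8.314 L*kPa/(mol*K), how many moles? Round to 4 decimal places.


PV = nRT, solve for n = PV / (RT).
PV = 331 * 12.79 = 4233.49
RT = 8.314 * 281 = 2336.234
n = 4233.49 / 2336.234
n = 1.81210016 mol, rounded to 4 dp:

1.8121 mol


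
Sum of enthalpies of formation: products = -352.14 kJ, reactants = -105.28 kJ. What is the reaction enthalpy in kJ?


dH_rxn = sum(dH_f products) - sum(dH_f reactants)
dH_rxn = -352.14 - (-105.28)
dH_rxn = -246.86 kJ:

-246.86 kJ


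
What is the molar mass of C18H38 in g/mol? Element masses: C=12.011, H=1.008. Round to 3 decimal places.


M = sum(count * atomic_mass) over atoms.
M = 18*12.011 + 38*1.008
M = 216.198 + 38.304
M = 254.502 g/mol, rounded to 3 dp:

254.502 g/mol


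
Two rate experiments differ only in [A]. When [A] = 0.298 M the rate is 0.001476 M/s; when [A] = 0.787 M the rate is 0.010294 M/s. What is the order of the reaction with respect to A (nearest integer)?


Rate is proportional to [A]^n, so rate2/rate1 = ([A]2/[A]1)^n. Take logs to solve for n.
rate2/rate1 = 0.010294 / 0.001476 = 6.9743
[A]2/[A]1 = 0.787 / 0.298 = 2.6409
n = ln(6.9743) / ln(2.6409) = 2.0
Nearest integer order:

2


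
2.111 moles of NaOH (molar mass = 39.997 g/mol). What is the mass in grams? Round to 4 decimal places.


mass = n * M
mass = 2.111 * 39.997
mass = 84.433667 g, rounded to 4 dp:

84.4337 g


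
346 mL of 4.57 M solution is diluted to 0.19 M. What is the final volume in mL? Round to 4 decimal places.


Dilution: M1*V1 = M2*V2, solve for V2.
V2 = M1*V1 / M2
V2 = 4.57 * 346 / 0.19
V2 = 1581.22 / 0.19
V2 = 8322.21052632 mL, rounded to 4 dp:

8322.2105 mL


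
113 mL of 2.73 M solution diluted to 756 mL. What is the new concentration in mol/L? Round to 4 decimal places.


Dilution: M1*V1 = M2*V2, solve for M2.
M2 = M1*V1 / V2
M2 = 2.73 * 113 / 756
M2 = 308.49 / 756
M2 = 0.40805556 mol/L, rounded to 4 dp:

0.4081 mol/L


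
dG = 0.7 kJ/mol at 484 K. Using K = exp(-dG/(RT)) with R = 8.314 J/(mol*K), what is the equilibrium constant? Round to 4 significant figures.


dG is in kJ/mol; multiply by 1000 to match R in J/(mol*K).
RT = 8.314 * 484 = 4023.976 J/mol
exponent = -dG*1000 / (RT) = -(0.7*1000) / 4023.976 = -0.1739573
K = exp(-0.1739573)
K = 0.84033278, rounded to 4 significant figures:

0.8403


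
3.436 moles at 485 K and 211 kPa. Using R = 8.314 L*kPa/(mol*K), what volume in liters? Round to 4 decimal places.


PV = nRT, solve for V = nRT / P.
nRT = 3.436 * 8.314 * 485 = 13854.9484
V = 13854.9484 / 211
V = 65.66326256 L, rounded to 4 dp:

65.6633 L


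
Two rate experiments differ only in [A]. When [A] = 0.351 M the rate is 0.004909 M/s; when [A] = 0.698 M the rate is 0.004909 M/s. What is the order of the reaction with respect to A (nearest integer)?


Rate is proportional to [A]^n, so rate2/rate1 = ([A]2/[A]1)^n. Take logs to solve for n.
rate2/rate1 = 0.004909 / 0.004909 = 1.0
[A]2/[A]1 = 0.698 / 0.351 = 1.9886
n = ln(1.0) / ln(1.9886) = 0.0
Nearest integer order:

0


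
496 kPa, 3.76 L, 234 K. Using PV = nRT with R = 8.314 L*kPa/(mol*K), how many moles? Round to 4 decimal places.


PV = nRT, solve for n = PV / (RT).
PV = 496 * 3.76 = 1864.96
RT = 8.314 * 234 = 1945.476
n = 1864.96 / 1945.476
n = 0.95861373 mol, rounded to 4 dp:

0.9586 mol


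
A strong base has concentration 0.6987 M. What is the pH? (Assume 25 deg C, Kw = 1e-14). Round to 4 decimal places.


A strong base dissociates completely, so [OH-] equals the given concentration.
pOH = -log10([OH-]) = -log10(0.6987) = 0.155709
pH = 14 - pOH = 14 - 0.155709
pH = 13.844291, rounded to 4 dp:

13.8443


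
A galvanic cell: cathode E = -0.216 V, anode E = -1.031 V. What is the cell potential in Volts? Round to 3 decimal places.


Standard cell potential: E_cell = E_cathode - E_anode.
E_cell = -0.216 - (-1.031)
E_cell = 0.815 V, rounded to 3 dp:

0.815 V


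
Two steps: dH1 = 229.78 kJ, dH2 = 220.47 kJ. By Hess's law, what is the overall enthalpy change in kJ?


Hess's law: enthalpy is a state function, so add the step enthalpies.
dH_total = dH1 + dH2 = 229.78 + (220.47)
dH_total = 450.25 kJ:

450.25 kJ


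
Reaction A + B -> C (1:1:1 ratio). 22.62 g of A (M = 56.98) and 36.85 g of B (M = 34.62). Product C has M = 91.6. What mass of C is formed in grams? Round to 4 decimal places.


Find moles of each reactant; the smaller value is the limiting reagent in a 1:1:1 reaction, so moles_C equals moles of the limiter.
n_A = mass_A / M_A = 22.62 / 56.98 = 0.396981 mol
n_B = mass_B / M_B = 36.85 / 34.62 = 1.064414 mol
Limiting reagent: A (smaller), n_limiting = 0.396981 mol
mass_C = n_limiting * M_C = 0.396981 * 91.6
mass_C = 36.3634596 g, rounded to 4 dp:

36.3635 g


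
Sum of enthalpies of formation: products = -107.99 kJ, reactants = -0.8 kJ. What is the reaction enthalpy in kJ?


dH_rxn = sum(dH_f products) - sum(dH_f reactants)
dH_rxn = -107.99 - (-0.8)
dH_rxn = -107.19 kJ:

-107.19 kJ


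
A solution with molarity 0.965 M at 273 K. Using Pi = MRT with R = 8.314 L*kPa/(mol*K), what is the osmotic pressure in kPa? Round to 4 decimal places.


Osmotic pressure (van't Hoff): Pi = M*R*T.
RT = 8.314 * 273 = 2269.722
Pi = 0.965 * 2269.722
Pi = 2190.28173 kPa, rounded to 4 dp:

2190.2817 kPa


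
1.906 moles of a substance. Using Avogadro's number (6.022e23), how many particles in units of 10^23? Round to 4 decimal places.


N = n * NA, then divide by 1e23 for the requested units.
N / 1e23 = n * 6.022
N / 1e23 = 1.906 * 6.022
N / 1e23 = 11.477932, rounded to 4 dp:

11.4779


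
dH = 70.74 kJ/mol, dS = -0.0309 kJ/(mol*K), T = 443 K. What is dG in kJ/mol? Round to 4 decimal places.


Gibbs: dG = dH - T*dS (consistent units, dS already in kJ/(mol*K)).
T*dS = 443 * -0.0309 = -13.6887
dG = 70.74 - (-13.6887)
dG = 84.4287 kJ/mol, rounded to 4 dp:

84.4287 kJ/mol


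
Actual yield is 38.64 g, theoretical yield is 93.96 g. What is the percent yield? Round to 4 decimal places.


% yield = 100 * actual / theoretical
% yield = 100 * 38.64 / 93.96
% yield = 41.1238825 %, rounded to 4 dp:

41.1239 %


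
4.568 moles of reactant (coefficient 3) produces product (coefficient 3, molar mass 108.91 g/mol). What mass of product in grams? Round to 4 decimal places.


Use the coefficient ratio to convert reactant moles to product moles, then multiply by the product's molar mass.
moles_P = moles_R * (coeff_P / coeff_R) = 4.568 * (3/3) = 4.568
mass_P = moles_P * M_P = 4.568 * 108.91
mass_P = 497.50088 g, rounded to 4 dp:

497.5009 g


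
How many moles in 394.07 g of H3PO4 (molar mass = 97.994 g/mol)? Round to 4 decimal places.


n = mass / M
n = 394.07 / 97.994
n = 4.02136866 mol, rounded to 4 dp:

4.0214 mol


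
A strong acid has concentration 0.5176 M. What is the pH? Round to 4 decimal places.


A strong acid dissociates completely, so [H+] equals the given concentration.
pH = -log10([H+]) = -log10(0.5176)
pH = 0.28600573, rounded to 4 dp:

0.2860


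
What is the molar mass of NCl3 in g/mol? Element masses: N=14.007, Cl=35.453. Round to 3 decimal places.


M = sum(count * atomic_mass) over atoms.
M = 1*14.007 + 3*35.453
M = 14.007 + 106.359
M = 120.366 g/mol, rounded to 3 dp:

120.366 g/mol


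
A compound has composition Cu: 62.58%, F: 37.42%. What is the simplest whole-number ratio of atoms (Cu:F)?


Assume 100 g of compound, divide each mass% by atomic mass to get moles, then normalize by the smallest to get a raw atom ratio.
Moles per 100 g: Cu: 62.58/63.546 = 0.9848, F: 37.42/18.998 = 1.9697
Raw ratio (divide by min = 0.9848): Cu: 1.0, F: 2.0
Multiply by 1 to clear fractions: Cu: 1.0 ~= 1, F: 2.0 ~= 2
Reduce by GCD to get the simplest whole-number ratio:

1:2


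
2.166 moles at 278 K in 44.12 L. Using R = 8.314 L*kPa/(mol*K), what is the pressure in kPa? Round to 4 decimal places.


PV = nRT, solve for P = nRT / V.
nRT = 2.166 * 8.314 * 278 = 5006.2585
P = 5006.2585 / 44.12
P = 113.46914098 kPa, rounded to 4 dp:

113.4691 kPa


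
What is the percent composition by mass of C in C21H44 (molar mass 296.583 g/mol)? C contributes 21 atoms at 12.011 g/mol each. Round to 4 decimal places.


pct = 100 * (n_elem * M_elem) / M_total
mass_contribution = 21 * 12.011 = 252.231 g/mol
pct = 100 * 252.231 / 296.583
pct = 85.04567018 %, rounded to 4 dp:

85.0457 %


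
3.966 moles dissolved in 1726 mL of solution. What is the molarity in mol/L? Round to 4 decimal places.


Convert volume to liters: V_L = V_mL / 1000.
V_L = 1726 / 1000 = 1.726 L
M = n / V_L = 3.966 / 1.726
M = 2.29779838 mol/L, rounded to 4 dp:

2.2978 mol/L


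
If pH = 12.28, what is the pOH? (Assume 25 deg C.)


At 25 deg C, pH + pOH = 14.
pOH = 14 - pH = 14 - 12.28
pOH = 1.72:

1.72


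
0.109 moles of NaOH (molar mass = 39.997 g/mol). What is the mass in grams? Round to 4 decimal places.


mass = n * M
mass = 0.109 * 39.997
mass = 4.359673 g, rounded to 4 dp:

4.3597 g


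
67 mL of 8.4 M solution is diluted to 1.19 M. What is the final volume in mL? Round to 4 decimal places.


Dilution: M1*V1 = M2*V2, solve for V2.
V2 = M1*V1 / M2
V2 = 8.4 * 67 / 1.19
V2 = 562.8 / 1.19
V2 = 472.94117647 mL, rounded to 4 dp:

472.9412 mL


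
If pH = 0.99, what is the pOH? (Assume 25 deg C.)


At 25 deg C, pH + pOH = 14.
pOH = 14 - pH = 14 - 0.99
pOH = 13.01:

13.01


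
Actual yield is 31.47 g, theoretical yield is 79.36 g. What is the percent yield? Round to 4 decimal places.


% yield = 100 * actual / theoretical
% yield = 100 * 31.47 / 79.36
% yield = 39.6547379 %, rounded to 4 dp:

39.6547 %


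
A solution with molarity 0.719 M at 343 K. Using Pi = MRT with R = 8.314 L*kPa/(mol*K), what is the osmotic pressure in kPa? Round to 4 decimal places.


Osmotic pressure (van't Hoff): Pi = M*R*T.
RT = 8.314 * 343 = 2851.702
Pi = 0.719 * 2851.702
Pi = 2050.373738 kPa, rounded to 4 dp:

2050.3737 kPa


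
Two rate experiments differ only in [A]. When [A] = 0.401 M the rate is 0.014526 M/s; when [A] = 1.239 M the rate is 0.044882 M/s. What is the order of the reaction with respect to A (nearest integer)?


Rate is proportional to [A]^n, so rate2/rate1 = ([A]2/[A]1)^n. Take logs to solve for n.
rate2/rate1 = 0.044882 / 0.014526 = 3.0898
[A]2/[A]1 = 1.239 / 0.401 = 3.0898
n = ln(3.0898) / ln(3.0898) = 1.0
Nearest integer order:

1


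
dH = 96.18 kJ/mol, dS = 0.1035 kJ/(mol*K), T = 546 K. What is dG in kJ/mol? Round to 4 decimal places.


Gibbs: dG = dH - T*dS (consistent units, dS already in kJ/(mol*K)).
T*dS = 546 * 0.1035 = 56.511
dG = 96.18 - (56.511)
dG = 39.669 kJ/mol, rounded to 4 dp:

39.6690 kJ/mol


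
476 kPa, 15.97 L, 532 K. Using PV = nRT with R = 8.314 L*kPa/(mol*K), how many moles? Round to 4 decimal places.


PV = nRT, solve for n = PV / (RT).
PV = 476 * 15.97 = 7601.72
RT = 8.314 * 532 = 4423.048
n = 7601.72 / 4423.048
n = 1.71866098 mol, rounded to 4 dp:

1.7187 mol


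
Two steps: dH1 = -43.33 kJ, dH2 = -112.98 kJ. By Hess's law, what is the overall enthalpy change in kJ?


Hess's law: enthalpy is a state function, so add the step enthalpies.
dH_total = dH1 + dH2 = -43.33 + (-112.98)
dH_total = -156.31 kJ:

-156.31 kJ


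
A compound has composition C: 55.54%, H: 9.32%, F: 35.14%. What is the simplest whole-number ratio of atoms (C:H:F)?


Assume 100 g of compound, divide each mass% by atomic mass to get moles, then normalize by the smallest to get a raw atom ratio.
Moles per 100 g: C: 55.54/12.011 = 4.6241, H: 9.32/1.008 = 9.246, F: 35.14/18.998 = 1.8497
Raw ratio (divide by min = 1.8497): C: 2.5, H: 4.999, F: 1.0
Multiply by 2 to clear fractions: C: 5.0 ~= 5, H: 9.998 ~= 10, F: 2.0 ~= 2
Reduce by GCD to get the simplest whole-number ratio:

5:10:2


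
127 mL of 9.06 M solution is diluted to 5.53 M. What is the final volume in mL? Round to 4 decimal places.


Dilution: M1*V1 = M2*V2, solve for V2.
V2 = M1*V1 / M2
V2 = 9.06 * 127 / 5.53
V2 = 1150.62 / 5.53
V2 = 208.06871609 mL, rounded to 4 dp:

208.0687 mL


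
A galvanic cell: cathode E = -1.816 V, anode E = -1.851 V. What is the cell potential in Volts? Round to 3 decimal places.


Standard cell potential: E_cell = E_cathode - E_anode.
E_cell = -1.816 - (-1.851)
E_cell = 0.035 V, rounded to 3 dp:

0.035 V


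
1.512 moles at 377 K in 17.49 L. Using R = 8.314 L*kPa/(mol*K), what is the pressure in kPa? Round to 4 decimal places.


PV = nRT, solve for P = nRT / V.
nRT = 1.512 * 8.314 * 377 = 4739.1795
P = 4739.1795 / 17.49
P = 270.96509434 kPa, rounded to 4 dp:

270.9651 kPa


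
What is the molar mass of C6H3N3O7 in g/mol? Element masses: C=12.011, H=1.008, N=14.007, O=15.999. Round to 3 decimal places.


M = sum(count * atomic_mass) over atoms.
M = 6*12.011 + 3*1.008 + 3*14.007 + 7*15.999
M = 72.066 + 3.024 + 42.021 + 111.993
M = 229.104 g/mol, rounded to 3 dp:

229.104 g/mol


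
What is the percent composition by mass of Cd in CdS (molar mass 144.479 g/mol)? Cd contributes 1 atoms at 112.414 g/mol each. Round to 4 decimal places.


pct = 100 * (n_elem * M_elem) / M_total
mass_contribution = 1 * 112.414 = 112.414 g/mol
pct = 100 * 112.414 / 144.479
pct = 77.80646322 %, rounded to 4 dp:

77.8065 %


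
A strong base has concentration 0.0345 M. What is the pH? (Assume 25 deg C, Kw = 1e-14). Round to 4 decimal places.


A strong base dissociates completely, so [OH-] equals the given concentration.
pOH = -log10([OH-]) = -log10(0.0345) = 1.462181
pH = 14 - pOH = 14 - 1.462181
pH = 12.537819, rounded to 4 dp:

12.5378


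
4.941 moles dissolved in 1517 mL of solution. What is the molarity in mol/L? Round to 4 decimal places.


Convert volume to liters: V_L = V_mL / 1000.
V_L = 1517 / 1000 = 1.517 L
M = n / V_L = 4.941 / 1.517
M = 3.25708635 mol/L, rounded to 4 dp:

3.2571 mol/L
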